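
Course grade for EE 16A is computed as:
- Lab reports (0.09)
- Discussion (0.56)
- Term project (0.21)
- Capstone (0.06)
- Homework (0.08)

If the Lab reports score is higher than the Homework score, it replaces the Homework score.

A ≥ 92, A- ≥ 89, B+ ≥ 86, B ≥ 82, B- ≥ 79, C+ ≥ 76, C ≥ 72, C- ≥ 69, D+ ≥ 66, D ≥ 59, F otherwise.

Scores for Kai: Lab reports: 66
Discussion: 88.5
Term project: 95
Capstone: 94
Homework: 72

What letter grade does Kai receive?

B+

Lab reports (66) ≤ Homework (72), so Homework stays at 72.
Weighted total:
  Lab reports 66 × 0.09 = 5.94
  Discussion 88.5 × 0.56 = 49.56
  Term project 95 × 0.21 = 19.95
  Capstone 94 × 0.06 = 5.64
  Homework 72 × 0.08 = 5.76
Sum = 86.85
86.85 is ≥ 86 and < 89 → B+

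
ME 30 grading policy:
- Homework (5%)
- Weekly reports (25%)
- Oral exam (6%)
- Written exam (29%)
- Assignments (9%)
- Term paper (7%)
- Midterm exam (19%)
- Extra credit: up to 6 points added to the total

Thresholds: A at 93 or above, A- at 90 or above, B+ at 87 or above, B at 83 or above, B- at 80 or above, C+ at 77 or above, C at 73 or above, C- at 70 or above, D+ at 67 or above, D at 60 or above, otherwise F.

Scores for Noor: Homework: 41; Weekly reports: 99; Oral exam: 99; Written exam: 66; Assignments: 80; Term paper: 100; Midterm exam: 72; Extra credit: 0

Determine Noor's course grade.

C+

Weighted total:
  Homework 41 × 0.05 = 2.05
  Weekly reports 99 × 0.25 = 24.75
  Oral exam 99 × 0.06 = 5.94
  Written exam 66 × 0.29 = 19.14
  Assignments 80 × 0.09 = 7.2
  Term paper 100 × 0.07 = 7
  Midterm exam 72 × 0.19 = 13.68
Sum = 79.76
Extra credit: 79.76 + 0 = 79.76
79.76 is ≥ 77 and < 80 → C+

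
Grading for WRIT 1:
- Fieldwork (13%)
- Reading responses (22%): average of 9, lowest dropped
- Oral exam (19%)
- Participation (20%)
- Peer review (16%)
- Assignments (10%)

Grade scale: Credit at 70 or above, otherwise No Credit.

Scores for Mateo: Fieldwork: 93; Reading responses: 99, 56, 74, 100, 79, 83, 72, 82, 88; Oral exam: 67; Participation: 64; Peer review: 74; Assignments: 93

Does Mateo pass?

Credit

Reading responses: drop 56 → average of remaining 8 = 677/8 = 84.625
Weighted total:
  Fieldwork 93 × 0.13 = 12.09
  Reading responses 84.625 × 0.22 = 18.6175
  Oral exam 67 × 0.19 = 12.73
  Participation 64 × 0.2 = 12.8
  Peer review 74 × 0.16 = 11.84
  Assignments 93 × 0.1 = 9.3
Sum = 77.3775
77.3775 ≥ 70 → Credit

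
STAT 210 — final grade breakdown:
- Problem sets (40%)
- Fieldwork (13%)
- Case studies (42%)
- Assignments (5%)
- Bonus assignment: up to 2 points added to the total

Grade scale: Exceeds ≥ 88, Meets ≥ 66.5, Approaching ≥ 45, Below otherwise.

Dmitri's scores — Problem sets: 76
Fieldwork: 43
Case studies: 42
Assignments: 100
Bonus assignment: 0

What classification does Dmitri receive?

Approaching

Weighted total:
  Problem sets 76 × 0.4 = 30.4
  Fieldwork 43 × 0.13 = 5.59
  Case studies 42 × 0.42 = 17.64
  Assignments 100 × 0.05 = 5
Sum = 58.63
Bonus assignment: 58.63 + 0 = 58.63
58.63 is ≥ 45 and < 66.5 → Approaching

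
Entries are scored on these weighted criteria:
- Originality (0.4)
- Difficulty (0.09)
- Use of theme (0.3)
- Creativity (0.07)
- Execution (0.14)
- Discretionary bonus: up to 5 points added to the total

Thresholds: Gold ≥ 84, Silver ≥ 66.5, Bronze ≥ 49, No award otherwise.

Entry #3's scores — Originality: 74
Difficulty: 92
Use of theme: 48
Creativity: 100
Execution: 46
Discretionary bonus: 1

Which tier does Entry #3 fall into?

Weighted total:
  Originality 74 × 0.4 = 29.6
  Difficulty 92 × 0.09 = 8.28
  Use of theme 48 × 0.3 = 14.4
  Creativity 100 × 0.07 = 7
  Execution 46 × 0.14 = 6.44
Sum = 65.72
Discretionary bonus: 65.72 + 1 = 66.72
66.72 is ≥ 66.5 and < 84 → Silver

Silver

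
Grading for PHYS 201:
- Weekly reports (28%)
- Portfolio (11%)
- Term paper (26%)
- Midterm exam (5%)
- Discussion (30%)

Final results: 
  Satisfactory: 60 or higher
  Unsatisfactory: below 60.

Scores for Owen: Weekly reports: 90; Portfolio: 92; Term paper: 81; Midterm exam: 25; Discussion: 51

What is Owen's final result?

Satisfactory

Weighted total:
  Weekly reports 90 × 0.28 = 25.2
  Portfolio 92 × 0.11 = 10.12
  Term paper 81 × 0.26 = 21.06
  Midterm exam 25 × 0.05 = 1.25
  Discussion 51 × 0.3 = 15.3
Sum = 72.93
72.93 ≥ 60 → Satisfactory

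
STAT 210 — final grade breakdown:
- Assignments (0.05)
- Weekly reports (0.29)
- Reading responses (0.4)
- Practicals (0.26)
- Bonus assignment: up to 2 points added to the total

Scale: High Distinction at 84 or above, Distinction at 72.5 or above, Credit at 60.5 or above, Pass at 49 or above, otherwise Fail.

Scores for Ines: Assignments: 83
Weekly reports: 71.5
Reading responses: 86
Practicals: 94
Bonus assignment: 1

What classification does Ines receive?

High Distinction

Weighted total:
  Assignments 83 × 0.05 = 4.15
  Weekly reports 71.5 × 0.29 = 20.735
  Reading responses 86 × 0.4 = 34.4
  Practicals 94 × 0.26 = 24.44
Sum = 83.725
Bonus assignment: 83.725 + 1 = 84.725
84.725 ≥ 84 → High Distinction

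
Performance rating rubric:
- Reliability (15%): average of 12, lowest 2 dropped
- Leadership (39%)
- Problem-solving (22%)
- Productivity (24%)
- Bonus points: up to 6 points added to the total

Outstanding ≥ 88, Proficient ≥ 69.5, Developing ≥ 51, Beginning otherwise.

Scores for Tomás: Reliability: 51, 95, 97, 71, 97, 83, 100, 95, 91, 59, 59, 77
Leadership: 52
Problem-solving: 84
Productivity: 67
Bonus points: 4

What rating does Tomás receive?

Reliability: drop 51, 59 → average of remaining 10 = 865/10 = 86.5
Weighted total:
  Reliability 86.5 × 0.15 = 12.975
  Leadership 52 × 0.39 = 20.28
  Problem-solving 84 × 0.22 = 18.48
  Productivity 67 × 0.24 = 16.08
Sum = 67.815
Bonus points: 67.815 + 4 = 71.815
71.815 is ≥ 69.5 and < 88 → Proficient

Proficient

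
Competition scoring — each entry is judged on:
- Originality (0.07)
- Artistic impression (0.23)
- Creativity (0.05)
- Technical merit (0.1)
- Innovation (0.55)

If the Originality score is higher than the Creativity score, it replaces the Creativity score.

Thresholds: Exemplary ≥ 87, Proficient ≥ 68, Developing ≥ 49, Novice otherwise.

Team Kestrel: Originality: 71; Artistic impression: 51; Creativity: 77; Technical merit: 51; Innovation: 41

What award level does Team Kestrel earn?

Originality (71) ≤ Creativity (77), so Creativity stays at 77.
Weighted total:
  Originality 71 × 0.07 = 4.97
  Artistic impression 51 × 0.23 = 11.73
  Creativity 77 × 0.05 = 3.85
  Technical merit 51 × 0.1 = 5.1
  Innovation 41 × 0.55 = 22.55
Sum = 48.2
48.2 < 49 → Novice

Novice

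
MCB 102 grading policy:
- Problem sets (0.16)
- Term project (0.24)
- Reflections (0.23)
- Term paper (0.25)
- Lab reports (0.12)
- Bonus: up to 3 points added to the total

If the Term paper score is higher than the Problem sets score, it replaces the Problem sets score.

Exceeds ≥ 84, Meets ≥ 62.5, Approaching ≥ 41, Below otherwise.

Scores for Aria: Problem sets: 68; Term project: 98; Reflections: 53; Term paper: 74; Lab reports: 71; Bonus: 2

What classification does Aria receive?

Term paper (74) > Problem sets (68), so Problem sets counts as 74.
Weighted total:
  Problem sets 74 × 0.16 = 11.84
  Term project 98 × 0.24 = 23.52
  Reflections 53 × 0.23 = 12.19
  Term paper 74 × 0.25 = 18.5
  Lab reports 71 × 0.12 = 8.52
Sum = 74.57
Bonus: 74.57 + 2 = 76.57
76.57 is ≥ 62.5 and < 84 → Meets

Meets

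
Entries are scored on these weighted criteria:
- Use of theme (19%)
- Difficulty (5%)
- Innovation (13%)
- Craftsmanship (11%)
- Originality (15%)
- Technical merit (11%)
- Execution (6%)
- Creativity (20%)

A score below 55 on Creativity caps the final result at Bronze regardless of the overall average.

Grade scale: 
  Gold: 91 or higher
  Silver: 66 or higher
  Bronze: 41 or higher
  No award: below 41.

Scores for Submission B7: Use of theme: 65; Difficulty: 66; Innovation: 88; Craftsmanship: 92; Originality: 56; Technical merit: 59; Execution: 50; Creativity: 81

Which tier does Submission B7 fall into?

Creativity score 81 ≥ 55: minimum met.
Weighted total:
  Use of theme 65 × 0.19 = 12.35
  Difficulty 66 × 0.05 = 3.3
  Innovation 88 × 0.13 = 11.44
  Craftsmanship 92 × 0.11 = 10.12
  Originality 56 × 0.15 = 8.4
  Technical merit 59 × 0.11 = 6.49
  Execution 50 × 0.06 = 3
  Creativity 81 × 0.2 = 16.2
Sum = 71.3
71.3 is ≥ 66 and < 91 → Silver

Silver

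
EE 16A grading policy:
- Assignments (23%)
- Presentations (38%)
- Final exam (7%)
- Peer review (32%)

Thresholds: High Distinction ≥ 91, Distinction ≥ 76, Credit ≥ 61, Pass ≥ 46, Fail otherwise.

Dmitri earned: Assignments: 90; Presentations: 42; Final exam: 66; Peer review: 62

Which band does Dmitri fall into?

Weighted total:
  Assignments 90 × 0.23 = 20.7
  Presentations 42 × 0.38 = 15.96
  Final exam 66 × 0.07 = 4.62
  Peer review 62 × 0.32 = 19.84
Sum = 61.12
61.12 is ≥ 61 and < 76 → Credit

Credit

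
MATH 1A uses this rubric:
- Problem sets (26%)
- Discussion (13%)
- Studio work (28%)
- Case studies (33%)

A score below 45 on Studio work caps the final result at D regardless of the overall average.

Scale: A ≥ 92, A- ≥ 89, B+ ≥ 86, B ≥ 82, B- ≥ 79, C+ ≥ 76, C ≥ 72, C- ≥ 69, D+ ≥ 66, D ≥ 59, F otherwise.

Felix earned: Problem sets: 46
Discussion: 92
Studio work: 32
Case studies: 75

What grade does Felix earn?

Studio work score 32 < 45: minimum not met.
Weighted total:
  Problem sets 46 × 0.26 = 11.96
  Discussion 92 × 0.13 = 11.96
  Studio work 32 × 0.28 = 8.96
  Case studies 75 × 0.33 = 24.75
Sum = 57.63
57.63 would be F; cap at D applies → F.

F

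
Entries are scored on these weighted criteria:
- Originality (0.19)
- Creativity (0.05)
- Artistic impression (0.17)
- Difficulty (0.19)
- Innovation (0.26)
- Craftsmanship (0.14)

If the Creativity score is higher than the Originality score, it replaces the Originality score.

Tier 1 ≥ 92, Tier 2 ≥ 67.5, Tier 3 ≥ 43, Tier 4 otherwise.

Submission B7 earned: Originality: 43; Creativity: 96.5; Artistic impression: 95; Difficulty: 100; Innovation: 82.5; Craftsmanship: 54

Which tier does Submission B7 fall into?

Tier 2

Creativity (96.5) > Originality (43), so Originality counts as 96.5.
Weighted total:
  Originality 96.5 × 0.19 = 18.335
  Creativity 96.5 × 0.05 = 4.825
  Artistic impression 95 × 0.17 = 16.15
  Difficulty 100 × 0.19 = 19
  Innovation 82.5 × 0.26 = 21.45
  Craftsmanship 54 × 0.14 = 7.56
Sum = 87.32
87.32 is ≥ 67.5 and < 92 → Tier 2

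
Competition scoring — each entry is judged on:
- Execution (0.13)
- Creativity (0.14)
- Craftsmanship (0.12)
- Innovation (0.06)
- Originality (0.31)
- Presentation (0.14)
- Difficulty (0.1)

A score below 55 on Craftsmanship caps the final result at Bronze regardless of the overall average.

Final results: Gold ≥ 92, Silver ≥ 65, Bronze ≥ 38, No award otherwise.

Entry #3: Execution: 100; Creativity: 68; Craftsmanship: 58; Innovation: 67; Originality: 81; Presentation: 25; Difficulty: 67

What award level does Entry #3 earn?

Silver

Craftsmanship score 58 ≥ 55: minimum met.
Weighted total:
  Execution 100 × 0.13 = 13
  Creativity 68 × 0.14 = 9.52
  Craftsmanship 58 × 0.12 = 6.96
  Innovation 67 × 0.06 = 4.02
  Originality 81 × 0.31 = 25.11
  Presentation 25 × 0.14 = 3.5
  Difficulty 67 × 0.1 = 6.7
Sum = 68.81
68.81 is ≥ 65 and < 92 → Silver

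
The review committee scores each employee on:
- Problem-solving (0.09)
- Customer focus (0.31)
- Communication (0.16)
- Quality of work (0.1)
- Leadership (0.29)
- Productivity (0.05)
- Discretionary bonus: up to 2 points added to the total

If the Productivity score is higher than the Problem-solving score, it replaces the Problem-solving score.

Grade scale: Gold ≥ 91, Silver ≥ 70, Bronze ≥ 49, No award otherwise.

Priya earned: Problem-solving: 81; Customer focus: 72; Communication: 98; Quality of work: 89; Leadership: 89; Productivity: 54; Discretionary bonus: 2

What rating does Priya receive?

Productivity (54) ≤ Problem-solving (81), so Problem-solving stays at 81.
Weighted total:
  Problem-solving 81 × 0.09 = 7.29
  Customer focus 72 × 0.31 = 22.32
  Communication 98 × 0.16 = 15.68
  Quality of work 89 × 0.1 = 8.9
  Leadership 89 × 0.29 = 25.81
  Productivity 54 × 0.05 = 2.7
Sum = 82.7
Discretionary bonus: 82.7 + 2 = 84.7
84.7 is ≥ 70 and < 91 → Silver

Silver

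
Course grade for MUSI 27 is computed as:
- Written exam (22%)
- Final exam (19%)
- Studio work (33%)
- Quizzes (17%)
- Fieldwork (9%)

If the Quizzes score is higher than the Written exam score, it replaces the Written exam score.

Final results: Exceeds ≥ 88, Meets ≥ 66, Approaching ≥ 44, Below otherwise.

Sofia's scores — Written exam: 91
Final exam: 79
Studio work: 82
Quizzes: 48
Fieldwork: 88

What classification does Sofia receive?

Meets

Quizzes (48) ≤ Written exam (91), so Written exam stays at 91.
Weighted total:
  Written exam 91 × 0.22 = 20.02
  Final exam 79 × 0.19 = 15.01
  Studio work 82 × 0.33 = 27.06
  Quizzes 48 × 0.17 = 8.16
  Fieldwork 88 × 0.09 = 7.92
Sum = 78.17
78.17 is ≥ 66 and < 88 → Meets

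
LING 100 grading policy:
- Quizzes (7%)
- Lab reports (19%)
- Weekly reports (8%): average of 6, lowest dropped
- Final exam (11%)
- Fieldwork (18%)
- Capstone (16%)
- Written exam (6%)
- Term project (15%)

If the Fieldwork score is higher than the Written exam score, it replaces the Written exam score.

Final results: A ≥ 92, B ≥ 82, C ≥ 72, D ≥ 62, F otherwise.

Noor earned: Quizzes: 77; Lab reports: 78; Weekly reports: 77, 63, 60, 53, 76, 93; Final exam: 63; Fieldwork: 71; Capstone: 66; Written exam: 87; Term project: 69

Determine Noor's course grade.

D

Weekly reports: drop 53 → average of remaining 5 = 369/5 = 73.8
Fieldwork (71) ≤ Written exam (87), so Written exam stays at 87.
Weighted total:
  Quizzes 77 × 0.07 = 5.39
  Lab reports 78 × 0.19 = 14.82
  Weekly reports 73.8 × 0.08 = 5.904
  Final exam 63 × 0.11 = 6.93
  Fieldwork 71 × 0.18 = 12.78
  Capstone 66 × 0.16 = 10.56
  Written exam 87 × 0.06 = 5.22
  Term project 69 × 0.15 = 10.35
Sum = 71.954
71.954 is ≥ 62 and < 72 → D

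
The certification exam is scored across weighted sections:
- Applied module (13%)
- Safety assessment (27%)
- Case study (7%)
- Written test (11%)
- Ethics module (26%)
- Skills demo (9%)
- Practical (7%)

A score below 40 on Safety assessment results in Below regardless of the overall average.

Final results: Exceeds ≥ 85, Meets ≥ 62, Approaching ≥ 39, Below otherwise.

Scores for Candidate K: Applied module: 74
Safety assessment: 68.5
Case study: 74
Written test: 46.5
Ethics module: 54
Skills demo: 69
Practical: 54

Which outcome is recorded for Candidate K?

Meets

Safety assessment score 68.5 ≥ 40: minimum met.
Weighted total:
  Applied module 74 × 0.13 = 9.62
  Safety assessment 68.5 × 0.27 = 18.495
  Case study 74 × 0.07 = 5.18
  Written test 46.5 × 0.11 = 5.115
  Ethics module 54 × 0.26 = 14.04
  Skills demo 69 × 0.09 = 6.21
  Practical 54 × 0.07 = 3.78
Sum = 62.44
62.44 is ≥ 62 and < 85 → Meets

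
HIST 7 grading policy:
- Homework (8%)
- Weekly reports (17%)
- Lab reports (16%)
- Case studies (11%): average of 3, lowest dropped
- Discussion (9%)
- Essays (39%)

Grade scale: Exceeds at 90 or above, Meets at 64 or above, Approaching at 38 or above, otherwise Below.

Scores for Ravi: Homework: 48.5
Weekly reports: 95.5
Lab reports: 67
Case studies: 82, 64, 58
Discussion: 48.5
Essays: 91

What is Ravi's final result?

Meets

Case studies: drop 58 → average of remaining 2 = 146/2 = 73
Weighted total:
  Homework 48.5 × 0.08 = 3.88
  Weekly reports 95.5 × 0.17 = 16.235
  Lab reports 67 × 0.16 = 10.72
  Case studies 73 × 0.11 = 8.03
  Discussion 48.5 × 0.09 = 4.365
  Essays 91 × 0.39 = 35.49
Sum = 78.72
78.72 is ≥ 64 and < 90 → Meets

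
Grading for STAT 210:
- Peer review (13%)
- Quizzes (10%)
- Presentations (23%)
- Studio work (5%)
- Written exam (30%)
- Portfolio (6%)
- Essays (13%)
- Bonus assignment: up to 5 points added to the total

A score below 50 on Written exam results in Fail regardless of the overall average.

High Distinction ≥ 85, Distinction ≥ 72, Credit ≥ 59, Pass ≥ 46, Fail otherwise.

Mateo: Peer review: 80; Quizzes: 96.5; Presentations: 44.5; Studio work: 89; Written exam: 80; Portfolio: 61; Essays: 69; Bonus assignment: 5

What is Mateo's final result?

Written exam score 80 ≥ 50: minimum met.
Weighted total:
  Peer review 80 × 0.13 = 10.4
  Quizzes 96.5 × 0.1 = 9.65
  Presentations 44.5 × 0.23 = 10.235
  Studio work 89 × 0.05 = 4.45
  Written exam 80 × 0.3 = 24
  Portfolio 61 × 0.06 = 3.66
  Essays 69 × 0.13 = 8.97
Sum = 71.365
Bonus assignment: 71.365 + 5 = 76.365
76.365 is ≥ 72 and < 85 → Distinction

Distinction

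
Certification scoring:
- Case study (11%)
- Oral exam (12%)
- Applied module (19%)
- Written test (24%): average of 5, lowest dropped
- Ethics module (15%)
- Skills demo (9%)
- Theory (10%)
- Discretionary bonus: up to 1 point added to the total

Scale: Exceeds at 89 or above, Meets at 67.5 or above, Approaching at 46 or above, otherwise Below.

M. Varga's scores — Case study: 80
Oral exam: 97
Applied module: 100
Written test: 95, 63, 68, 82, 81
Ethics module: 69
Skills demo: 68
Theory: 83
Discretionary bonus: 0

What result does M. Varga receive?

Written test: drop 63 → average of remaining 4 = 326/4 = 81.5
Weighted total:
  Case study 80 × 0.11 = 8.8
  Oral exam 97 × 0.12 = 11.64
  Applied module 100 × 0.19 = 19
  Written test 81.5 × 0.24 = 19.56
  Ethics module 69 × 0.15 = 10.35
  Skills demo 68 × 0.09 = 6.12
  Theory 83 × 0.1 = 8.3
Sum = 83.77
Discretionary bonus: 83.77 + 0 = 83.77
83.77 is ≥ 67.5 and < 89 → Meets

Meets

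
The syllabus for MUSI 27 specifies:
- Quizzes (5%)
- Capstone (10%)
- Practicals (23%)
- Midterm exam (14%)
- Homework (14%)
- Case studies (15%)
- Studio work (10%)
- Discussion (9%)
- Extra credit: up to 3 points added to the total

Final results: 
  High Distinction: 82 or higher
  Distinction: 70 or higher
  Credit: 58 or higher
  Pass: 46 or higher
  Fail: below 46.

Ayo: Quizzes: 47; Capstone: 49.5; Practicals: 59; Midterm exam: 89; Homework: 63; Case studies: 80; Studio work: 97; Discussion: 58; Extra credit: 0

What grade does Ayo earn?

Credit

Weighted total:
  Quizzes 47 × 0.05 = 2.35
  Capstone 49.5 × 0.1 = 4.95
  Practicals 59 × 0.23 = 13.57
  Midterm exam 89 × 0.14 = 12.46
  Homework 63 × 0.14 = 8.82
  Case studies 80 × 0.15 = 12
  Studio work 97 × 0.1 = 9.7
  Discussion 58 × 0.09 = 5.22
Sum = 69.07
Extra credit: 69.07 + 0 = 69.07
69.07 is ≥ 58 and < 70 → Credit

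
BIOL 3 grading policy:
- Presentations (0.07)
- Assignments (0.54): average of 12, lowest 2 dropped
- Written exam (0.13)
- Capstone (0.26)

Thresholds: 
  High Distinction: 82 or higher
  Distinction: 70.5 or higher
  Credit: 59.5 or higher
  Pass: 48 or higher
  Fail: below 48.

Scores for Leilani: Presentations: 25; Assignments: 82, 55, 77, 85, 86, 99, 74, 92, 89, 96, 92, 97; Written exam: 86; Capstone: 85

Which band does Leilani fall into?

Assignments: drop 55, 74 → average of remaining 10 = 895/10 = 89.5
Weighted total:
  Presentations 25 × 0.07 = 1.75
  Assignments 89.5 × 0.54 = 48.33
  Written exam 86 × 0.13 = 11.18
  Capstone 85 × 0.26 = 22.1
Sum = 83.36
83.36 ≥ 82 → High Distinction

High Distinction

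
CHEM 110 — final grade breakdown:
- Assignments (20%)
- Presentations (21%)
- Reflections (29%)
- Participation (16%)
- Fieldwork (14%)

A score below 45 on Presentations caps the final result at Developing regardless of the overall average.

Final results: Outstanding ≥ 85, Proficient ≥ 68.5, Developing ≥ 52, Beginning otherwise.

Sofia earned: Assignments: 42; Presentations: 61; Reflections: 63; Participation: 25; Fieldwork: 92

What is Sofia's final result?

Developing

Presentations score 61 ≥ 45: minimum met.
Weighted total:
  Assignments 42 × 0.2 = 8.4
  Presentations 61 × 0.21 = 12.81
  Reflections 63 × 0.29 = 18.27
  Participation 25 × 0.16 = 4
  Fieldwork 92 × 0.14 = 12.88
Sum = 56.36
56.36 is ≥ 52 and < 68.5 → Developing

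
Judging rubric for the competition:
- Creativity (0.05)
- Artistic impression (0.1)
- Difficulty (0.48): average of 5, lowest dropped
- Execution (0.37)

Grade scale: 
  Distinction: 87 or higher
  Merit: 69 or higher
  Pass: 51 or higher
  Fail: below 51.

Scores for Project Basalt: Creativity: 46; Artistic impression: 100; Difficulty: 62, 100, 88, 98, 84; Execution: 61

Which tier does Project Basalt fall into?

Merit

Difficulty: drop 62 → average of remaining 4 = 370/4 = 92.5
Weighted total:
  Creativity 46 × 0.05 = 2.3
  Artistic impression 100 × 0.1 = 10
  Difficulty 92.5 × 0.48 = 44.4
  Execution 61 × 0.37 = 22.57
Sum = 79.27
79.27 is ≥ 69 and < 87 → Merit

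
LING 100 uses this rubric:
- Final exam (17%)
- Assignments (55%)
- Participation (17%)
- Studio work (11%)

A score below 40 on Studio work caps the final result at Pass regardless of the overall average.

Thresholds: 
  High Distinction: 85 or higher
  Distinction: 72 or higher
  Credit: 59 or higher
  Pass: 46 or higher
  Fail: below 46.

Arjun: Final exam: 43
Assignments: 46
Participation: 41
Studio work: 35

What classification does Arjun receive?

Fail

Studio work score 35 < 40: minimum not met.
Weighted total:
  Final exam 43 × 0.17 = 7.31
  Assignments 46 × 0.55 = 25.3
  Participation 41 × 0.17 = 6.97
  Studio work 35 × 0.11 = 3.85
Sum = 43.43
43.43 would be Fail; cap at Pass applies → Fail.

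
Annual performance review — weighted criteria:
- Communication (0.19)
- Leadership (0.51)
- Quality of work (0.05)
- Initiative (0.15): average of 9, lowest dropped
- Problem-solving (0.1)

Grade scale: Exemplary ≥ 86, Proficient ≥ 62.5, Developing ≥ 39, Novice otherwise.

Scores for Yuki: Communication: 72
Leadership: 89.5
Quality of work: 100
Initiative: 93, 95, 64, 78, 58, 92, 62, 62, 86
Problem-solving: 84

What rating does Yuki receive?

Proficient

Initiative: drop 58 → average of remaining 8 = 632/8 = 79
Weighted total:
  Communication 72 × 0.19 = 13.68
  Leadership 89.5 × 0.51 = 45.645
  Quality of work 100 × 0.05 = 5
  Initiative 79 × 0.15 = 11.85
  Problem-solving 84 × 0.1 = 8.4
Sum = 84.575
84.575 is ≥ 62.5 and < 86 → Proficient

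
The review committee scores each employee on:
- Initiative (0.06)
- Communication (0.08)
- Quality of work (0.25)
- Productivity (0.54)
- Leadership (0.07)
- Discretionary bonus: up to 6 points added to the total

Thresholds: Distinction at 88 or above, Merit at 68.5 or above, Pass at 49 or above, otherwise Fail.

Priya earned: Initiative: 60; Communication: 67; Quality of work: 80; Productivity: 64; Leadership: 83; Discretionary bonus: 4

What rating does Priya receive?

Merit

Weighted total:
  Initiative 60 × 0.06 = 3.6
  Communication 67 × 0.08 = 5.36
  Quality of work 80 × 0.25 = 20
  Productivity 64 × 0.54 = 34.56
  Leadership 83 × 0.07 = 5.81
Sum = 69.33
Discretionary bonus: 69.33 + 4 = 73.33
73.33 is ≥ 68.5 and < 88 → Merit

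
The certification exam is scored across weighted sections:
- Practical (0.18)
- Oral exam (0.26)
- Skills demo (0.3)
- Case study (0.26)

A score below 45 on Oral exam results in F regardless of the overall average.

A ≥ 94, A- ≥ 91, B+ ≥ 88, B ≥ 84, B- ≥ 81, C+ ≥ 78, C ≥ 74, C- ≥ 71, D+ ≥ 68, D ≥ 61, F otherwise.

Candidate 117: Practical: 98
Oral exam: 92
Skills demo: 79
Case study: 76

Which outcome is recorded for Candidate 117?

Oral exam score 92 ≥ 45: minimum met.
Weighted total:
  Practical 98 × 0.18 = 17.64
  Oral exam 92 × 0.26 = 23.92
  Skills demo 79 × 0.3 = 23.7
  Case study 76 × 0.26 = 19.76
Sum = 85.02
85.02 is ≥ 84 and < 88 → B

B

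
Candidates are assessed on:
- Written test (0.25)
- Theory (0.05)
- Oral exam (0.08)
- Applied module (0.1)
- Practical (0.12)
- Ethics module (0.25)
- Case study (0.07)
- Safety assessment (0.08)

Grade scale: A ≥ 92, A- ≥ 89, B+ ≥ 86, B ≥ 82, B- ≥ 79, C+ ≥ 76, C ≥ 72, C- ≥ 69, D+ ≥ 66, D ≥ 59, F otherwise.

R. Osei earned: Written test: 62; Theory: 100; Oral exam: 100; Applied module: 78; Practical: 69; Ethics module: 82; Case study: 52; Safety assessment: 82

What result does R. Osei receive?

C

Weighted total:
  Written test 62 × 0.25 = 15.5
  Theory 100 × 0.05 = 5
  Oral exam 100 × 0.08 = 8
  Applied module 78 × 0.1 = 7.8
  Practical 69 × 0.12 = 8.28
  Ethics module 82 × 0.25 = 20.5
  Case study 52 × 0.07 = 3.64
  Safety assessment 82 × 0.08 = 6.56
Sum = 75.28
75.28 is ≥ 72 and < 76 → C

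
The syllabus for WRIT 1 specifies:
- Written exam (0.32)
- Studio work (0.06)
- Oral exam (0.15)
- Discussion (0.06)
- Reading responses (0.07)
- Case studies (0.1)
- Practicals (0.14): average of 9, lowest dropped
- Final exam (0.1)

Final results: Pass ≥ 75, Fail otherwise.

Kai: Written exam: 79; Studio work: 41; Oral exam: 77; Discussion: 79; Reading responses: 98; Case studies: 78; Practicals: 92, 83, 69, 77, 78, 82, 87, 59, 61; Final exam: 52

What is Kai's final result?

Practicals: drop 59 → average of remaining 8 = 629/8 = 78.625
Weighted total:
  Written exam 79 × 0.32 = 25.28
  Studio work 41 × 0.06 = 2.46
  Oral exam 77 × 0.15 = 11.55
  Discussion 79 × 0.06 = 4.74
  Reading responses 98 × 0.07 = 6.86
  Case studies 78 × 0.1 = 7.8
  Practicals 78.625 × 0.14 = 11.0075
  Final exam 52 × 0.1 = 5.2
Sum = 74.8975
74.8975 < 75 → Fail

Fail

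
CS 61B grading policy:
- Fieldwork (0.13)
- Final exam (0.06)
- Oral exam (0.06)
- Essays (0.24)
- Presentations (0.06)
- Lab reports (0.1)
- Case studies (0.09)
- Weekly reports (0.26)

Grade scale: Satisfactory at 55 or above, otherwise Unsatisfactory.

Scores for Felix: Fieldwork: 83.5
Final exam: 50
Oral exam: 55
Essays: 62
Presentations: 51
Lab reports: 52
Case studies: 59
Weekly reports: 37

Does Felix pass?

Satisfactory

Weighted total:
  Fieldwork 83.5 × 0.13 = 10.855
  Final exam 50 × 0.06 = 3
  Oral exam 55 × 0.06 = 3.3
  Essays 62 × 0.24 = 14.88
  Presentations 51 × 0.06 = 3.06
  Lab reports 52 × 0.1 = 5.2
  Case studies 59 × 0.09 = 5.31
  Weekly reports 37 × 0.26 = 9.62
Sum = 55.225
55.225 ≥ 55 → Satisfactory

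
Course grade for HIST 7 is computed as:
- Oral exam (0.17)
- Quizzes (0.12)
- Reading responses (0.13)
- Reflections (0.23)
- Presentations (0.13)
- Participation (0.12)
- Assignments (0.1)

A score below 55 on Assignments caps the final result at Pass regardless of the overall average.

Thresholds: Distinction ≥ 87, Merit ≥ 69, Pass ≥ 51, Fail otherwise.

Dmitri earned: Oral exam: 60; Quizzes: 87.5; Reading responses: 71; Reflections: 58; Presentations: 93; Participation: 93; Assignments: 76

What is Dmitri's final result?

Merit

Assignments score 76 ≥ 55: minimum met.
Weighted total:
  Oral exam 60 × 0.17 = 10.2
  Quizzes 87.5 × 0.12 = 10.5
  Reading responses 71 × 0.13 = 9.23
  Reflections 58 × 0.23 = 13.34
  Presentations 93 × 0.13 = 12.09
  Participation 93 × 0.12 = 11.16
  Assignments 76 × 0.1 = 7.6
Sum = 74.12
74.12 is ≥ 69 and < 87 → Merit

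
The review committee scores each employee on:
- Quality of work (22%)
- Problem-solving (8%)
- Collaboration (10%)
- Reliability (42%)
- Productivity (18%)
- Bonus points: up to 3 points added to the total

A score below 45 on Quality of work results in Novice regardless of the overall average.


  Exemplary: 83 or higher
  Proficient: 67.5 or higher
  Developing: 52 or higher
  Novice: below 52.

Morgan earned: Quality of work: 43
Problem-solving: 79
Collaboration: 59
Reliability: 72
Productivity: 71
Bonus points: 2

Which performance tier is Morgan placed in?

Quality of work score 43 < 45: minimum not met.
Weighted total:
  Quality of work 43 × 0.22 = 9.46
  Problem-solving 79 × 0.08 = 6.32
  Collaboration 59 × 0.1 = 5.9
  Reliability 72 × 0.42 = 30.24
  Productivity 71 × 0.18 = 12.78
Sum = 64.7
Bonus points: 64.7 + 2 = 66.7
Because the Quality of work minimum was not met, the result is Novice.

Novice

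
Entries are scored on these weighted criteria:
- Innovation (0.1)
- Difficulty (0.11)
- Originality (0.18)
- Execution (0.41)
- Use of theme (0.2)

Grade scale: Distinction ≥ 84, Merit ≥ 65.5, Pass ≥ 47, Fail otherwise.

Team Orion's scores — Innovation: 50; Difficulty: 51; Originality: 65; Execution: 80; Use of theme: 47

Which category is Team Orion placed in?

Pass

Weighted total:
  Innovation 50 × 0.1 = 5
  Difficulty 51 × 0.11 = 5.61
  Originality 65 × 0.18 = 11.7
  Execution 80 × 0.41 = 32.8
  Use of theme 47 × 0.2 = 9.4
Sum = 64.51
64.51 is ≥ 47 and < 65.5 → Pass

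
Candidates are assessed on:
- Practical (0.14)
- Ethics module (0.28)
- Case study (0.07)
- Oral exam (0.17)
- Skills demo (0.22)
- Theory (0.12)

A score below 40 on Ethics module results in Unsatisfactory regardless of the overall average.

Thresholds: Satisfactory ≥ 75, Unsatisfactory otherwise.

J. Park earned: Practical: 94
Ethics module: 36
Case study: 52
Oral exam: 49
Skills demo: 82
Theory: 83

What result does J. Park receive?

Unsatisfactory

Ethics module score 36 < 40: minimum not met.
Weighted total:
  Practical 94 × 0.14 = 13.16
  Ethics module 36 × 0.28 = 10.08
  Case study 52 × 0.07 = 3.64
  Oral exam 49 × 0.17 = 8.33
  Skills demo 82 × 0.22 = 18.04
  Theory 83 × 0.12 = 9.96
Sum = 63.21
Because the Ethics module minimum was not met, the result is Unsatisfactory.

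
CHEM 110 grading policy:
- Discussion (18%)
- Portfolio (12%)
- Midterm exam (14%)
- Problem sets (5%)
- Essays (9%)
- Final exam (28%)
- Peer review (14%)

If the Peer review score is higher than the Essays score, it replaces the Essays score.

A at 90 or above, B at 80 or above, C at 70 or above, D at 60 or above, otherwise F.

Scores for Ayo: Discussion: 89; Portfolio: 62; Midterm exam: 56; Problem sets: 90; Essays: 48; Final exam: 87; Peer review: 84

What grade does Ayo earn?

Peer review (84) > Essays (48), so Essays counts as 84.
Weighted total:
  Discussion 89 × 0.18 = 16.02
  Portfolio 62 × 0.12 = 7.44
  Midterm exam 56 × 0.14 = 7.84
  Problem sets 90 × 0.05 = 4.5
  Essays 84 × 0.09 = 7.56
  Final exam 87 × 0.28 = 24.36
  Peer review 84 × 0.14 = 11.76
Sum = 79.48
79.48 is ≥ 70 and < 80 → C

C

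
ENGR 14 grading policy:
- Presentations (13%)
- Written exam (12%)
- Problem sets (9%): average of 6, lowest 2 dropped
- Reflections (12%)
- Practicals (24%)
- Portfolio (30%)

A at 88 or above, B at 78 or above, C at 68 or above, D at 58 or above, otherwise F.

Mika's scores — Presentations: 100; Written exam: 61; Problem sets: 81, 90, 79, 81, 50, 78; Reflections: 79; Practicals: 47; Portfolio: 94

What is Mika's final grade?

C

Problem sets: drop 50, 78 → average of remaining 4 = 331/4 = 82.75
Weighted total:
  Presentations 100 × 0.13 = 13
  Written exam 61 × 0.12 = 7.32
  Problem sets 82.75 × 0.09 = 7.4475
  Reflections 79 × 0.12 = 9.48
  Practicals 47 × 0.24 = 11.28
  Portfolio 94 × 0.3 = 28.2
Sum = 76.7275
76.7275 is ≥ 68 and < 78 → C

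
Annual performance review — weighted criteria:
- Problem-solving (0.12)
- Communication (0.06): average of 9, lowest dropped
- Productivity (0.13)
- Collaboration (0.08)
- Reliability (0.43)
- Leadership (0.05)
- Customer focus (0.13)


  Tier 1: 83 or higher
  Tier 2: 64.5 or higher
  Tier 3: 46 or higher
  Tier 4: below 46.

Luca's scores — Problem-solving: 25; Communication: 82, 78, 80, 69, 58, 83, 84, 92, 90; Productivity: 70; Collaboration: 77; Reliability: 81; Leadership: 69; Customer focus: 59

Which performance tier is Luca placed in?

Communication: drop 58 → average of remaining 8 = 658/8 = 82.25
Weighted total:
  Problem-solving 25 × 0.12 = 3
  Communication 82.25 × 0.06 = 4.935
  Productivity 70 × 0.13 = 9.1
  Collaboration 77 × 0.08 = 6.16
  Reliability 81 × 0.43 = 34.83
  Leadership 69 × 0.05 = 3.45
  Customer focus 59 × 0.13 = 7.67
Sum = 69.145
69.145 is ≥ 64.5 and < 83 → Tier 2

Tier 2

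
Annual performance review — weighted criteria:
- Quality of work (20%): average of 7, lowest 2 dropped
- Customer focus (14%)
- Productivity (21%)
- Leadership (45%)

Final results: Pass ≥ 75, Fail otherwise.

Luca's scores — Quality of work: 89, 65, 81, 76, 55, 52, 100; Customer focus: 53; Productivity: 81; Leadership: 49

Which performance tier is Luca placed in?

Quality of work: drop 52, 55 → average of remaining 5 = 411/5 = 82.2
Weighted total:
  Quality of work 82.2 × 0.2 = 16.44
  Customer focus 53 × 0.14 = 7.42
  Productivity 81 × 0.21 = 17.01
  Leadership 49 × 0.45 = 22.05
Sum = 62.92
62.92 < 75 → Fail

Fail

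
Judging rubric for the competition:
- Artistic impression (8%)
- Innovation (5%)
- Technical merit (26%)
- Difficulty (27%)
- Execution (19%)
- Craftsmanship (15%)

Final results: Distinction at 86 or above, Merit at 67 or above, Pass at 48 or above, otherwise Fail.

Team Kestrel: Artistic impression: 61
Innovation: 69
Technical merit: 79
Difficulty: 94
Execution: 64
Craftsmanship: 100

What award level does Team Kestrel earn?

Weighted total:
  Artistic impression 61 × 0.08 = 4.88
  Innovation 69 × 0.05 = 3.45
  Technical merit 79 × 0.26 = 20.54
  Difficulty 94 × 0.27 = 25.38
  Execution 64 × 0.19 = 12.16
  Craftsmanship 100 × 0.15 = 15
Sum = 81.41
81.41 is ≥ 67 and < 86 → Merit

Merit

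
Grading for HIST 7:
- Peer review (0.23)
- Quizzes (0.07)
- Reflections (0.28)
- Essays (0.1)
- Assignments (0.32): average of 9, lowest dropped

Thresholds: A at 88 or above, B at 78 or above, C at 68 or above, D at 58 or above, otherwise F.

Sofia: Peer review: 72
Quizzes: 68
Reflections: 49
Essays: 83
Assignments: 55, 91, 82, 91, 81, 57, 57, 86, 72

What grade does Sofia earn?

C

Assignments: drop 55 → average of remaining 8 = 617/8 = 77.125
Weighted total:
  Peer review 72 × 0.23 = 16.56
  Quizzes 68 × 0.07 = 4.76
  Reflections 49 × 0.28 = 13.72
  Essays 83 × 0.1 = 8.3
  Assignments 77.125 × 0.32 = 24.68
Sum = 68.02
68.02 is ≥ 68 and < 78 → C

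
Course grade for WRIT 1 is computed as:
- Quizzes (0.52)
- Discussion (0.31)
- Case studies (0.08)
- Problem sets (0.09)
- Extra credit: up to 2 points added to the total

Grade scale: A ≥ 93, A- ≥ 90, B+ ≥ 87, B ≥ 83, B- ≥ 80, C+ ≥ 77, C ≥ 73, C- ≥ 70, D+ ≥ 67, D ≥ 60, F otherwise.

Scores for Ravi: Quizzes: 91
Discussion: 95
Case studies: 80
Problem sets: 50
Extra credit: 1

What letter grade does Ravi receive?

Weighted total:
  Quizzes 91 × 0.52 = 47.32
  Discussion 95 × 0.31 = 29.45
  Case studies 80 × 0.08 = 6.4
  Problem sets 50 × 0.09 = 4.5
Sum = 87.67
Extra credit: 87.67 + 1 = 88.67
88.67 is ≥ 87 and < 90 → B+

B+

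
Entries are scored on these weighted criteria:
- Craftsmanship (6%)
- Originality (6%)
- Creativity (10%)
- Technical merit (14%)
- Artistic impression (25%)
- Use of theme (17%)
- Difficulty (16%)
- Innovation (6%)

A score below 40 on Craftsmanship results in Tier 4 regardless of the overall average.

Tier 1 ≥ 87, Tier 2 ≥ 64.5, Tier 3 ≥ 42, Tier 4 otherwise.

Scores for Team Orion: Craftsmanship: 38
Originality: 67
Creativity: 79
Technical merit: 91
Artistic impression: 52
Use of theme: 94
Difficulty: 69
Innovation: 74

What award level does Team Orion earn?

Craftsmanship score 38 < 40: minimum not met.
Weighted total:
  Craftsmanship 38 × 0.06 = 2.28
  Originality 67 × 0.06 = 4.02
  Creativity 79 × 0.1 = 7.9
  Technical merit 91 × 0.14 = 12.74
  Artistic impression 52 × 0.25 = 13
  Use of theme 94 × 0.17 = 15.98
  Difficulty 69 × 0.16 = 11.04
  Innovation 74 × 0.06 = 4.44
Sum = 71.4
Because the Craftsmanship minimum was not met, the result is Tier 4.

Tier 4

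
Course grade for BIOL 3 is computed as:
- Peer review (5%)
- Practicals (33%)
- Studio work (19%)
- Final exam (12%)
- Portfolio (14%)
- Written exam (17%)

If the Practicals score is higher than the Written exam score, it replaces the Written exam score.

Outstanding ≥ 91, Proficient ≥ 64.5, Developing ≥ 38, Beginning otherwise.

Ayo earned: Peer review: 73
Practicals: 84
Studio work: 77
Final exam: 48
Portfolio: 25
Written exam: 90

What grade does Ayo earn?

Practicals (84) ≤ Written exam (90), so Written exam stays at 90.
Weighted total:
  Peer review 73 × 0.05 = 3.65
  Practicals 84 × 0.33 = 27.72
  Studio work 77 × 0.19 = 14.63
  Final exam 48 × 0.12 = 5.76
  Portfolio 25 × 0.14 = 3.5
  Written exam 90 × 0.17 = 15.3
Sum = 70.56
70.56 is ≥ 64.5 and < 91 → Proficient

Proficient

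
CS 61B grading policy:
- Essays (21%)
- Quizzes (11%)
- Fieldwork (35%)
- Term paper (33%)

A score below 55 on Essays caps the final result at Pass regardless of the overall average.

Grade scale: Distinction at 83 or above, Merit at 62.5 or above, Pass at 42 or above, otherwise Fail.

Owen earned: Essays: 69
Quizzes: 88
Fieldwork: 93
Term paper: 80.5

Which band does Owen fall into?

Essays score 69 ≥ 55: minimum met.
Weighted total:
  Essays 69 × 0.21 = 14.49
  Quizzes 88 × 0.11 = 9.68
  Fieldwork 93 × 0.35 = 32.55
  Term paper 80.5 × 0.33 = 26.565
Sum = 83.285
83.285 ≥ 83 → Distinction

Distinction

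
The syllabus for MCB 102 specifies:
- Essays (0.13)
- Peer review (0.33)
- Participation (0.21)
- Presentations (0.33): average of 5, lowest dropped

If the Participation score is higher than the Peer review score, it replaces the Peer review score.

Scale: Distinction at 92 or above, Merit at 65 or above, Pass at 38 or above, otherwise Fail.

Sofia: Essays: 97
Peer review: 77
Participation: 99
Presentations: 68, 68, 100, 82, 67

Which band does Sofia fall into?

Distinction

Presentations: drop 67 → average of remaining 4 = 318/4 = 79.5
Participation (99) > Peer review (77), so Peer review counts as 99.
Weighted total:
  Essays 97 × 0.13 = 12.61
  Peer review 99 × 0.33 = 32.67
  Participation 99 × 0.21 = 20.79
  Presentations 79.5 × 0.33 = 26.235
Sum = 92.305
92.305 ≥ 92 → Distinction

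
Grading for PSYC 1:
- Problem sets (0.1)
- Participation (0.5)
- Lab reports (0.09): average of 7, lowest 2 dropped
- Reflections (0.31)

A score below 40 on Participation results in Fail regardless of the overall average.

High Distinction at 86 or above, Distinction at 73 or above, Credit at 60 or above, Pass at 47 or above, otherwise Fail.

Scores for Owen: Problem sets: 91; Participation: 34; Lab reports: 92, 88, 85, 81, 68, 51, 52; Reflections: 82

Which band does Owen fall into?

Lab reports: drop 51, 52 → average of remaining 5 = 414/5 = 82.8
Participation score 34 < 40: minimum not met.
Weighted total:
  Problem sets 91 × 0.1 = 9.1
  Participation 34 × 0.5 = 17
  Lab reports 82.8 × 0.09 = 7.452
  Reflections 82 × 0.31 = 25.42
Sum = 58.972
Because the Participation minimum was not met, the result is Fail.

Fail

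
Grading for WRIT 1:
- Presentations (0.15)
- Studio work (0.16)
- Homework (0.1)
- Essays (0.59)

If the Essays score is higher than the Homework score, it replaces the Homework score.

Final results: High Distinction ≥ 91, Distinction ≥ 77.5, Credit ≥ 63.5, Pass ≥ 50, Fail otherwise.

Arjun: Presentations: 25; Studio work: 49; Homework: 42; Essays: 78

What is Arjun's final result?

Essays (78) > Homework (42), so Homework counts as 78.
Weighted total:
  Presentations 25 × 0.15 = 3.75
  Studio work 49 × 0.16 = 7.84
  Homework 78 × 0.1 = 7.8
  Essays 78 × 0.59 = 46.02
Sum = 65.41
65.41 is ≥ 63.5 and < 77.5 → Credit

Credit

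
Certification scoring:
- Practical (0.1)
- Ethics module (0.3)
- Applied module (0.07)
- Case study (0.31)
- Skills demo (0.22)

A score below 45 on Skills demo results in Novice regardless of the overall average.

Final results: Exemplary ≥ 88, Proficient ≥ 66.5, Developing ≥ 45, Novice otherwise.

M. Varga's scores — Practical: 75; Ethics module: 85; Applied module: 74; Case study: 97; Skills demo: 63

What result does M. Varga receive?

Skills demo score 63 ≥ 45: minimum met.
Weighted total:
  Practical 75 × 0.1 = 7.5
  Ethics module 85 × 0.3 = 25.5
  Applied module 74 × 0.07 = 5.18
  Case study 97 × 0.31 = 30.07
  Skills demo 63 × 0.22 = 13.86
Sum = 82.11
82.11 is ≥ 66.5 and < 88 → Proficient

Proficient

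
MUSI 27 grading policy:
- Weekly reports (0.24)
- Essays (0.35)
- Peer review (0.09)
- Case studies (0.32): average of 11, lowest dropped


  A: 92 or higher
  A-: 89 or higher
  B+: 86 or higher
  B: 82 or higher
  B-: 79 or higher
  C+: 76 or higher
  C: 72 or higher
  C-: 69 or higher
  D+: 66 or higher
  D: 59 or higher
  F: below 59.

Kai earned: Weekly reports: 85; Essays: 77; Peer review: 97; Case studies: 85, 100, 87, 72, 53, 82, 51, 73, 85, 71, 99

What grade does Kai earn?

Case studies: drop 51 → average of remaining 10 = 807/10 = 80.7
Weighted total:
  Weekly reports 85 × 0.24 = 20.4
  Essays 77 × 0.35 = 26.95
  Peer review 97 × 0.09 = 8.73
  Case studies 80.7 × 0.32 = 25.824
Sum = 81.904
81.904 is ≥ 79 and < 82 → B-

B-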